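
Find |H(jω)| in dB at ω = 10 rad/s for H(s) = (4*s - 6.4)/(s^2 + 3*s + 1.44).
Substitute s = j*10: H(j10) = 0.172486 - 0.353342j.
|H(j10)| = sqrt(Re² + Im²) = 0.3932.
20*log₁₀(0.3932) = -8.11 dB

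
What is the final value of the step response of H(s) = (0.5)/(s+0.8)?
FVT: lim_{t→∞} y(t) = lim_{s→0} s*Y(s) where Y(s) = H(s)/s.
= lim_{s→0} H(s) = H(0) = num(0)/den(0) = 0.5/0.8 = 0.625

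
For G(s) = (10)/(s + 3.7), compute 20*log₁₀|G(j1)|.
Substitute s = j*1: G(j1) = 2.51872 - 0.680735j.
|G(j1)| = sqrt(Re² + Im²) = 2.609.
20*log₁₀(2.609) = 8.33 dB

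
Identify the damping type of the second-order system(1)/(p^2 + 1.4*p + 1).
Standard form: ωn²/(p²+2ζωn·p+ωn²) gives ωn=1, ζ=0.7.
Underdamped (ζ = 0.7 < 1)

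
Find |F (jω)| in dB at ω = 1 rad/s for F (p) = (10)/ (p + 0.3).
Substitute p = j*1: F(j1) = 2.75229 - 9.17431j.
|F(j1)| = sqrt(Re² + Im²) = 9.578.
20*log₁₀(9.578) = 19.63 dB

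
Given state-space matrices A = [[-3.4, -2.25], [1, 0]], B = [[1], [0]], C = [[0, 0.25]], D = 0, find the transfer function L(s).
L(s) = C(sI - A)⁻¹B + D.
Characteristic polynomial det(sI - A) = s^2 + 3.4*s + 2.25.
Numerator from C·adj(sI-A)·B + D·det(sI-A) = 0.25.
L(s) = (0.25)/(s^2 + 3.4*s + 2.25)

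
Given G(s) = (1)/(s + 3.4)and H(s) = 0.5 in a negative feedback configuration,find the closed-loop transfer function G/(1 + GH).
Closed-loop T = G/(1+GH).
Numerator: G_num * H_den = 1.
Denominator: G_den * H_den + G_num * H_num = (s + 3.4) + (0.5) = s + 3.9.
T(s) = (1)/(s + 3.9)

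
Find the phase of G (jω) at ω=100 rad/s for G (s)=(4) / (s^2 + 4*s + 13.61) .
Substitute s = j*100: G(j100) = -0.000399904 - 1.60179e-05j.
∠G(j100) = atan2(Im, Re) = atan2(-1.60179e-05, -0.000399904) = -177.71°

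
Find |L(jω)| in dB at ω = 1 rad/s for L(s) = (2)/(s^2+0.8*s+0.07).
Substitute s = j*1: L(j1) = -1.23596 - 1.06319j.
|L(j1)| = sqrt(Re² + Im²) = 1.63.
20*log₁₀(1.63) = 4.25 dB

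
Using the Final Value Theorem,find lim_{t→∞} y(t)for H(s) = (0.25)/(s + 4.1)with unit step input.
FVT: lim_{t→∞} y(t) = lim_{s→0} s*Y(s) where Y(s) = H(s)/s.
= lim_{s→0} H(s) = H(0) = num(0)/den(0) = 0.25/4.1 = 0.06098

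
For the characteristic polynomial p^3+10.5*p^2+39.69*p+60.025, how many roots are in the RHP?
p^3 + 10.5*p^2 + 39.69*p + 60.025 = (p + 4.9)(p^2 + 5.6*p + 12.25). Poles: -2.8 + 2.1j, -2.8 - 2.1j, -4.9. RHP poles (Re>0): 0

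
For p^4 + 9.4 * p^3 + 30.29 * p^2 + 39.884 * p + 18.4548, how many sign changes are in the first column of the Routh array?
Routh array:
p^4: [1, 30.29, 18.4548]; p^3: [9.4, 39.884]; p^2: [26.047, 18.4548]; p^1: [33.2239]; p^0: [18.4548]
First column: [1, 9.4, 26.047, 33.2239, 18.4548]. Sign changes = 0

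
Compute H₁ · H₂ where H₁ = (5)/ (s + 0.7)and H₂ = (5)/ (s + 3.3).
Series: H = H₁ · H₂ = (n₁·n₂)/(d₁·d₂).
Num: n₁·n₂ = 25. Den: d₁·d₂ = s^2 + 4*s + 2.31.
H(s) = (25)/(s^2 + 4*s + 2.31)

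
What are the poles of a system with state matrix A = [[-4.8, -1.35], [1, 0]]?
Eigenvalues solve det(λI - A) = 0.
Characteristic polynomial: λ^2 + 4.8*λ + 1.35 = 0.
Factor: (λ + 4.5)(λ + 0.3) = 0.
Roots: -0.3, -4.5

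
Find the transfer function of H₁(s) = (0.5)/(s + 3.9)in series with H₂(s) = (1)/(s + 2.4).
Series: H = H₁ · H₂ = (n₁·n₂)/(d₁·d₂).
Num: n₁·n₂ = 0.5. Den: d₁·d₂ = s^2 + 6.3*s + 9.36.
H(s) = (0.5)/(s^2 + 6.3*s + 9.36)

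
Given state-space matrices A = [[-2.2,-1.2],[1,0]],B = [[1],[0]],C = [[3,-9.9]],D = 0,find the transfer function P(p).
P(p) = C(pI - A)⁻¹B + D.
Characteristic polynomial det(pI - A) = p^2 + 2.2*p + 1.2.
Numerator from C·adj(pI-A)·B + D·det(pI-A) = 3*p - 9.9.
P(p) = (3*p - 9.9)/(p^2 + 2.2*p + 1.2)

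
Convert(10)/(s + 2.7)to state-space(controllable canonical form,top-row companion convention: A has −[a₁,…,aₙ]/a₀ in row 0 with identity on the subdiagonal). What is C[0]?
Reachable canonical form: C = numerator coefficients (right-aligned, zero-padded to length n).
num = 10, C = [[10]].
C[0] = 10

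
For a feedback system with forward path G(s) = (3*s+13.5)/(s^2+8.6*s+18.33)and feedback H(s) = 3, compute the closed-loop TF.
Closed-loop T = G/(1+GH).
Numerator: G_num * H_den = 3*s + 13.5.
Denominator: G_den * H_den + G_num * H_num = (s^2 + 8.6*s + 18.33) + (9*s + 40.5) = s^2 + 17.6*s + 58.83.
T(s) = (3*s + 13.5)/(s^2 + 17.6*s + 58.83)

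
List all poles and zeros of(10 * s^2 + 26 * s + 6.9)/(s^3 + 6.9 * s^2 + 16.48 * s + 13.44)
Set denominator = 0: s^3 + 6.9*s^2 + 16.48*s + 13.44 = (s + 2.1)(s^2 + 4.8*s + 6.4) = 0 → Poles: -2.1, -2.4 + 0.8j, -2.4 - 0.8j
Set numerator = 0: 10*s^2 + 26*s + 6.9 = 10*(s + 0.3)(s + 2.3) = 0 → Zeros: -0.3, -2.3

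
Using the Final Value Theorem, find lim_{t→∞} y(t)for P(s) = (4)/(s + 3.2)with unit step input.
FVT: lim_{t→∞} y(t) = lim_{s→0} s*Y(s) where Y(s) = P(s)/s.
= lim_{s→0} P(s) = P(0) = num(0)/den(0) = 4/3.2 = 1.25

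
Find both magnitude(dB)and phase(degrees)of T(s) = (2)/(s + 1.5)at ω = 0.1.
Substitute s = j*0.1: T(j0.1) = 1.32743 - 0.0884956j.
|T| = 20*log₁₀(sqrt(Re²+Im²)) = 2.48 dB.
∠T = atan2(Im, Re) = -3.81°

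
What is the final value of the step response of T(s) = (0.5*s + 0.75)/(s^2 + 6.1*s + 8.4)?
FVT: lim_{t→∞} y(t) = lim_{s→0} s*Y(s) where Y(s) = T(s)/s.
= lim_{s→0} T(s) = T(0) = num(0)/den(0) = 0.75/8.4 = 0.08929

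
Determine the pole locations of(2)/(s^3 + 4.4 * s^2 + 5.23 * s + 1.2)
Set denominator = 0: s^3 + 4.4*s^2 + 5.23*s + 1.2 = (s + 1.6)(s + 2.5)(s + 0.3) = 0 → Poles: -0.3, -1.6, -2.5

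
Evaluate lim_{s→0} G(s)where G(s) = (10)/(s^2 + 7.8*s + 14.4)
DC gain = G(0) = num(0)/den(0) = 10/14.4 = 0.6944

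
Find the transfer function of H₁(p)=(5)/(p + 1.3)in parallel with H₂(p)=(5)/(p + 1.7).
Parallel: H = H₁ + H₂ = (n₁·d₂ + n₂·d₁)/(d₁·d₂).
n₁·d₂ = 5*p + 8.5. n₂·d₁ = 5*p + 6.5. Sum = 10*p + 15. d₁·d₂ = p^2 + 3*p + 2.21.
H(p) = (10*p + 15)/(p^2 + 3*p + 2.21)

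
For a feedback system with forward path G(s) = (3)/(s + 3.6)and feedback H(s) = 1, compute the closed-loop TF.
Closed-loop T = G/(1+GH).
Numerator: G_num * H_den = 3.
Denominator: G_den * H_den + G_num * H_num = (s + 3.6) + (3) = s + 6.6.
T(s) = (3)/(s + 6.6)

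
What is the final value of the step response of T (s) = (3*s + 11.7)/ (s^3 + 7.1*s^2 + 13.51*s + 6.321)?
FVT: lim_{t→∞} y(t) = lim_{s→0} s*Y(s) where Y(s) = T(s)/s.
= lim_{s→0} T(s) = T(0) = num(0)/den(0) = 11.7/6.321 = 1.851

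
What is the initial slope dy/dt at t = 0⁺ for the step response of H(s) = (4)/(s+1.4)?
IVT: y'(0⁺) = lim_{s→∞} s²·Y(s) = lim_{s→∞} s·H(s).
deg(num) = 0, deg(den) = 1, relative degree = 1, so s·H(s) → (leading num)/(leading den) = 4/1 = 4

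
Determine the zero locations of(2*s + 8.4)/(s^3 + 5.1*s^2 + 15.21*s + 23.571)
Set numerator = 0: 2*s + 8.4 = 0 → Zeros: -4.2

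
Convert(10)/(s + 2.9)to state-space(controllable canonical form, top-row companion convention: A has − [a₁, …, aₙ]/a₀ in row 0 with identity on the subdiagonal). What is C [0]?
Reachable canonical form: C = numerator coefficients (right-aligned, zero-padded to length n).
num = 10, C = [[10]].
C[0] = 10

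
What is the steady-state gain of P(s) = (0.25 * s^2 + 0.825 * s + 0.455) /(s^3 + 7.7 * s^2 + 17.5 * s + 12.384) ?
DC gain = P(0) = num(0)/den(0) = 0.455/12.384 = 0.03674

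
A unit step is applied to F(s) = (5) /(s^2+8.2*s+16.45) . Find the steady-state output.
FVT: lim_{t→∞} y(t) = lim_{s→0} s*Y(s) where Y(s) = F(s)/s.
= lim_{s→0} F(s) = F(0) = num(0)/den(0) = 5/16.45 = 0.304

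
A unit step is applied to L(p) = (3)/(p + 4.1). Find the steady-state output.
FVT: lim_{t→∞} y(t) = lim_{p→0} p*Y(p) where Y(p) = L(p)/p.
= lim_{p→0} L(p) = L(0) = num(0)/den(0) = 3/4.1 = 0.7317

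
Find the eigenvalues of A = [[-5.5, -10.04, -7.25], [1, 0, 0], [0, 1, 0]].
Eigenvalues solve det(λI - A) = 0.
Characteristic polynomial: λ^3 + 5.5*λ^2 + 10.04*λ + 7.25 = 0.
Factor: (λ + 2.9)(λ^2 + 2.6*λ + 2.5) = 0.
Roots: -1.3 + 0.9j, -1.3 - 0.9j, -2.9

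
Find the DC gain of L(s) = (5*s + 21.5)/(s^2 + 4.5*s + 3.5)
DC gain = L(0) = num(0)/den(0) = 21.5/3.5 = 6.143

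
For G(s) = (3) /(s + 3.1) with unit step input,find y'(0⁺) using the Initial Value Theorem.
IVT: y'(0⁺) = lim_{s→∞} s²·Y(s) = lim_{s→∞} s·G(s).
deg(num) = 0, deg(den) = 1, relative degree = 1, so s·G(s) → (leading num)/(leading den) = 3/1 = 3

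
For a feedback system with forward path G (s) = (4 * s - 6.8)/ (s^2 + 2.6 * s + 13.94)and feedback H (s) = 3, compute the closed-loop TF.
Closed-loop T = G/(1+GH).
Numerator: G_num * H_den = 4*s - 6.8.
Denominator: G_den * H_den + G_num * H_num = (s^2 + 2.6*s + 13.94) + (12*s - 20.4) = s^2 + 14.6*s - 6.46.
T(s) = (4*s - 6.8)/(s^2 + 14.6*s - 6.46)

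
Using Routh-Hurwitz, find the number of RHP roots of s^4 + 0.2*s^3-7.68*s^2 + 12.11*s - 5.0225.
Routh array:
s^4: [1, -7.68, -5.0225]; s^3: [0.2, 12.11]; s^2: [-68.23, -5.0225]; s^1: [12.0953]; s^0: [-5.0225]
First column: [1, 0.2, -68.23, 12.0953, -5.0225]. Sign changes = RHP roots = 3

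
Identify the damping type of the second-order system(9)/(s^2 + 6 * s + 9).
Standard form: ωn²/(s²+2ζωn·s+ωn²) gives ωn=3, ζ=1.
Critically damped (ζ = 1)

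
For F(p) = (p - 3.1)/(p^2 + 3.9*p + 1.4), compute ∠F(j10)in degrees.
Substitute p = j*10: F(j10) = 0.0618752 - 0.0769459j.
∠F(j10) = atan2(Im, Re) = atan2(-0.0769459, 0.0618752) = -51.20°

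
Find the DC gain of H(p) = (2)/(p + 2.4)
DC gain = H(0) = num(0)/den(0) = 2/2.4 = 0.8333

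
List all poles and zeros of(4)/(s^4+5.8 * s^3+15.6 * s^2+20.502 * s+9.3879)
Set denominator = 0: s^4 + 5.8*s^3 + 15.6*s^2 + 20.502*s + 9.3879 = (s + 1.9)(s + 0.9)(s^2 + 3*s + 5.49) = 0 → Poles: -0.9, -1.5 + 1.8j, -1.5 - 1.8j, -1.9
Numerator is a nonzero constant (4) → Zeros: none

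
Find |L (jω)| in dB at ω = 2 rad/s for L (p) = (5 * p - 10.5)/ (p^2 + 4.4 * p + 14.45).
Substitute p = j*2: L(j2) = -0.116399 + 1.05496j.
|L(j2)| = sqrt(Re² + Im²) = 1.061.
20*log₁₀(1.061) = 0.52 dB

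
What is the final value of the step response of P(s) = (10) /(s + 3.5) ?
FVT: lim_{t→∞} y(t) = lim_{s→0} s*Y(s) where Y(s) = P(s)/s.
= lim_{s→0} P(s) = P(0) = num(0)/den(0) = 10/3.5 = 2.857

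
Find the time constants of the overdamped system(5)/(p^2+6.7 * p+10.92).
Overdamped: real poles at -3.9, -2.8. τ = -1/pole → τ₁ = 0.2564, τ₂ = 0.3571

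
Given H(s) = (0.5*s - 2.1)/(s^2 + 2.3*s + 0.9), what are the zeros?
Set numerator = 0: 0.5*s - 2.1 = 0 → Zeros: 4.2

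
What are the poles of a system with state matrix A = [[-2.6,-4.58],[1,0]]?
Eigenvalues solve det(λI - A) = 0.
Characteristic polynomial: λ^2 + 2.6*λ + 4.58 = 0.
Roots: -1.3 + 1.7j, -1.3 - 1.7j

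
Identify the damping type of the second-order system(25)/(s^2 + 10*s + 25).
Standard form: ωn²/(s²+2ζωn·s+ωn²) gives ωn=5, ζ=1.
Critically damped (ζ = 1)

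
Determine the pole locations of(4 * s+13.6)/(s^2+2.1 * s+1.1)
Set denominator = 0: s^2 + 2.1*s + 1.1 = (s + 1.1)(s + 1) = 0 → Poles: -1, -1.1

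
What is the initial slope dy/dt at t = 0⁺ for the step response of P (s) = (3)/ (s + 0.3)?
IVT: y'(0⁺) = lim_{s→∞} s²·Y(s) = lim_{s→∞} s·P(s).
deg(num) = 0, deg(den) = 1, relative degree = 1, so s·P(s) → (leading num)/(leading den) = 3/1 = 3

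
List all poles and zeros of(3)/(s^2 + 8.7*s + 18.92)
Set denominator = 0: s^2 + 8.7*s + 18.92 = (s + 4.3)(s + 4.4) = 0 → Poles: -4.3, -4.4
Numerator is a nonzero constant (3) → Zeros: none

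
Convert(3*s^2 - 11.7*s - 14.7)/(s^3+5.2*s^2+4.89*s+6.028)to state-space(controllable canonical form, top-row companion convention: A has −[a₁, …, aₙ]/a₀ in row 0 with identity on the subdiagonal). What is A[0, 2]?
Reachable canonical form for den = s^3 + 5.2*s^2 + 4.89*s + 6.028: top row of A = -[a₁,a₂,...,aₙ]/a₀, ones on the subdiagonal, zeros elsewhere.
A = [[-5.2, -4.89, -6.028], [1, 0, 0], [0, 1, 0]].
A[0,2] = -6.028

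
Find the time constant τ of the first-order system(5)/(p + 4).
First-order system: τ = -1/pole. Pole = -4. τ = -1/(-4) = 0.25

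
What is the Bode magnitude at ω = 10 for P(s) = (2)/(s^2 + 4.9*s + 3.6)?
Substitute s = j*10: P(j10) = -0.0164871 - 0.00838039j.
|P(j10)| = sqrt(Re² + Im²) = 0.01849.
20*log₁₀(0.01849) = -34.66 dB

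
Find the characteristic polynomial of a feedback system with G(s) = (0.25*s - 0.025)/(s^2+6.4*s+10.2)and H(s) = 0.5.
Characteristic poly = G_den * H_den + G_num * H_num = (s^2 + 6.4*s + 10.2) + (0.125*s - 0.0125) = s^2 + 6.525*s + 10.1875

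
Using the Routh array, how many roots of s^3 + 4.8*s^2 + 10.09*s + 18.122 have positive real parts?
Routh array:
s^3: [1, 10.09]; s^2: [4.8, 18.122]; s^1: [6.31458]; s^0: [18.122]
First column: [1, 4.8, 6.31458, 18.122]. Sign changes = RHP roots = 0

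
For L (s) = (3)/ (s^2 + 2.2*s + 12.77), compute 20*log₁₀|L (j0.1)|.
Substitute s = j*0.1: L(j0.1) = 0.23504 - 0.00405241j.
|L(j0.1)| = sqrt(Re² + Im²) = 0.2351.
20*log₁₀(0.2351) = -12.58 dB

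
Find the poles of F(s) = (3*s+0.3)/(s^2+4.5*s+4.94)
Set denominator = 0: s^2 + 4.5*s + 4.94 = (s + 2.6)(s + 1.9) = 0 → Poles: -1.9, -2.6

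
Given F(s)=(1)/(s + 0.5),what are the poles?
Set denominator = 0: s + 0.5 = 0 → Poles: -0.5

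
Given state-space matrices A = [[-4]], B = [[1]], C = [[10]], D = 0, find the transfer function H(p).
H(p) = C(pI - A)⁻¹B + D.
Characteristic polynomial det(pI - A) = p + 4.
Numerator from C·adj(pI-A)·B + D·det(pI-A) = 10.
H(p) = (10)/(p + 4)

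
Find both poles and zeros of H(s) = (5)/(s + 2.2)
Set denominator = 0: s + 2.2 = 0 → Poles: -2.2
Numerator is a nonzero constant (5) → Zeros: none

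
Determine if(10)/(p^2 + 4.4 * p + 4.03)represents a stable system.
Denominator: p^2 + 4.4*p + 4.03 = (p + 1.3)(p + 3.1). Poles: -1.3, -3.1. All Re(p)<0: Yes (stable)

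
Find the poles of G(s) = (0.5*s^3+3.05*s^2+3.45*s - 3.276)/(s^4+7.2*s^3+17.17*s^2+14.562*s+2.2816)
Set denominator = 0: s^4 + 7.2*s^3 + 17.17*s^2 + 14.562*s + 2.2816 = (s + 3.1)(s + 2.3)(s + 0.2)(s + 1.6) = 0 → Poles: -0.2, -1.6, -2.3, -3.1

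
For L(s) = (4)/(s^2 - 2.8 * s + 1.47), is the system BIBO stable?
Denominator: s^2 - 2.8*s + 1.47 = (s - 0.7)(s - 2.1). Poles: 0.7, 2.1. All Re(p)<0: No (unstable)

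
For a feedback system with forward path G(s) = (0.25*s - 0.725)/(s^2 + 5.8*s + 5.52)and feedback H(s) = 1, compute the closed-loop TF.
Closed-loop T = G/(1+GH).
Numerator: G_num * H_den = 0.25*s - 0.725.
Denominator: G_den * H_den + G_num * H_num = (s^2 + 5.8*s + 5.52) + (0.25*s - 0.725) = s^2 + 6.05*s + 4.795.
T(s) = (0.25*s - 0.725)/(s^2 + 6.05*s + 4.795)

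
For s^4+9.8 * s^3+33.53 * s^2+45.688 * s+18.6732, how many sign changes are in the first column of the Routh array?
Routh array:
s^4: [1, 33.53, 18.6732]; s^3: [9.8, 45.688]; s^2: [28.868, 18.6732]; s^1: [39.3489]; s^0: [18.6732]
First column: [1, 9.8, 28.868, 39.3489, 18.6732]. Sign changes = 0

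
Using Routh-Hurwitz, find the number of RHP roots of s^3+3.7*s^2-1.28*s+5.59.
Routh array:
s^3: [1, -1.28]; s^2: [3.7, 5.59]; s^1: [-2.79081]; s^0: [5.59]
First column: [1, 3.7, -2.79081, 5.59]. Sign changes = RHP roots = 2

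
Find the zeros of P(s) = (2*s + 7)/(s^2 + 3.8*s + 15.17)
Set numerator = 0: 2*s + 7 = 0 → Zeros: -3.5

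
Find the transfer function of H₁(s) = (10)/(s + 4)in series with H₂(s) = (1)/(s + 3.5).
Series: H = H₁ · H₂ = (n₁·n₂)/(d₁·d₂).
Num: n₁·n₂ = 10. Den: d₁·d₂ = s^2 + 7.5*s + 14.
H(s) = (10)/(s^2 + 7.5*s + 14)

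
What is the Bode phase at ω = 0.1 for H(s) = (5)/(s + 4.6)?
Substitute s = j*0.1: H(j0.1) = 1.08644 - 0.0236183j.
∠H(j0.1) = atan2(Im, Re) = atan2(-0.0236183, 1.08644) = -1.25°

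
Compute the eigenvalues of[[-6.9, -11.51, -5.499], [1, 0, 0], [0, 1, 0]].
Eigenvalues solve det(λI - A) = 0.
Characteristic polynomial: λ^3 + 6.9*λ^2 + 11.51*λ + 5.499 = 0.
Factor: (λ + 1.3)(λ + 0.9)(λ + 4.7) = 0.
Roots: -0.9, -1.3, -4.7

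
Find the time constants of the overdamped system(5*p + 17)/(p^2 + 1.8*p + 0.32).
Overdamped: real poles at -1.6, -0.2. τ = -1/pole → τ₁ = 0.625, τ₂ = 5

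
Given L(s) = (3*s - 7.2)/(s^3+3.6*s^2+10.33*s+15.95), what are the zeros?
Set numerator = 0: 3*s - 7.2 = 0 → Zeros: 2.4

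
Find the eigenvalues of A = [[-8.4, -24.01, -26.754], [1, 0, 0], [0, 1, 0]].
Eigenvalues solve det(λI - A) = 0.
Characteristic polynomial: λ^3 + 8.4*λ^2 + 24.01*λ + 26.754 = 0.
Factor: (λ + 4.2)(λ^2 + 4.2*λ + 6.37) = 0.
Roots: -2.1 + 1.4j, -2.1 - 1.4j, -4.2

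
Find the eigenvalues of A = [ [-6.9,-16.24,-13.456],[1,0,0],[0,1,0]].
Eigenvalues solve det(λI - A) = 0.
Characteristic polynomial: λ^3 + 6.9*λ^2 + 16.24*λ + 13.456 = 0.
Factor: (λ + 2.9)(λ^2 + 4*λ + 4.64) = 0.
Roots: -2 + 0.8j, -2 - 0.8j, -2.9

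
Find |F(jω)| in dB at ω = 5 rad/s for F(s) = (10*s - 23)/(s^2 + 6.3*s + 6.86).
Substitute s = j*5: F(j5) = 1.50776 - 0.138121j.
|F(j5)| = sqrt(Re² + Im²) = 1.514.
20*log₁₀(1.514) = 3.60 dB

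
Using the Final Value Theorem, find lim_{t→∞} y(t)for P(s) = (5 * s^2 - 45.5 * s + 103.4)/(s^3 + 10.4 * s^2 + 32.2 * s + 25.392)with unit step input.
FVT: lim_{t→∞} y(t) = lim_{s→0} s*Y(s) where Y(s) = P(s)/s.
= lim_{s→0} P(s) = P(0) = num(0)/den(0) = 103.4/25.392 = 4.072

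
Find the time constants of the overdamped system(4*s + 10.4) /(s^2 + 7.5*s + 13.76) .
Overdamped: real poles at -4.3, -3.2. τ = -1/pole → τ₁ = 0.2326, τ₂ = 0.3125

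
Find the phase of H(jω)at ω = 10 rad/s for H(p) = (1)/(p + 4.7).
Substitute p = j*10: H(j10) = 0.0384962 - 0.0819068j.
∠H(j10) = atan2(Im, Re) = atan2(-0.0819068, 0.0384962) = -64.83°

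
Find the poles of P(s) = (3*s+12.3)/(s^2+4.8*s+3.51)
Set denominator = 0: s^2 + 4.8*s + 3.51 = (s + 0.9)(s + 3.9) = 0 → Poles: -0.9, -3.9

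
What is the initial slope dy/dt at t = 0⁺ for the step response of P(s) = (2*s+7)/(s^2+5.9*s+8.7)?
IVT: y'(0⁺) = lim_{s→∞} s²·Y(s) = lim_{s→∞} s·P(s).
deg(num) = 1, deg(den) = 2, relative degree = 1, so s·P(s) → (leading num)/(leading den) = 2/1 = 2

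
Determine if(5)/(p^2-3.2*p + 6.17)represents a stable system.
Denominator: p^2 - 3.2*p + 6.17. Poles: 1.6 + 1.9j, 1.6 - 1.9j. All Re(p)<0: No (unstable)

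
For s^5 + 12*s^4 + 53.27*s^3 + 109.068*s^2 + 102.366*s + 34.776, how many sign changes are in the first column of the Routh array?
Routh array:
s^5: [1, 53.27, 102.366]; s^4: [12, 109.068, 34.776]; s^3: [44.181, 99.468]; s^2: [82.0515, 34.776]; s^1: [80.7427]; s^0: [34.776]
First column: [1, 12, 44.181, 82.0515, 80.7427, 34.776]. Sign changes = 0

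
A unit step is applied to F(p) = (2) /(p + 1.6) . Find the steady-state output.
FVT: lim_{t→∞} y(t) = lim_{p→0} p*Y(p) where Y(p) = F(p)/p.
= lim_{p→0} F(p) = F(0) = num(0)/den(0) = 2/1.6 = 1.25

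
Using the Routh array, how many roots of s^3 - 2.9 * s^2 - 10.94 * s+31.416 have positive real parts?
Routh array:
s^3: [1, -10.94]; s^2: [-2.9, 31.416]; s^1: [-0.106897]; s^0: [31.416]
First column: [1, -2.9, -0.106897, 31.416]. Sign changes = RHP roots = 2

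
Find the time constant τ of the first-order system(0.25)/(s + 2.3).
First-order system: τ = -1/pole. Pole = -2.3. τ = -1/(-2.3) = 0.4348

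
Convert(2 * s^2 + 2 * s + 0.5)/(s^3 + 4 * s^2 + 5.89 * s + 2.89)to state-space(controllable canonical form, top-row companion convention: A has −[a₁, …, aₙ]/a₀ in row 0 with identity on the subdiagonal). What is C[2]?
Reachable canonical form: C = numerator coefficients (right-aligned, zero-padded to length n).
num = 2*s^2 + 2*s + 0.5, C = [[2, 2, 0.5]].
C[2] = 0.5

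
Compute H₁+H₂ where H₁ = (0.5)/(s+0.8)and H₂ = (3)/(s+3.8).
Parallel: H = H₁ + H₂ = (n₁·d₂ + n₂·d₁)/(d₁·d₂).
n₁·d₂ = 0.5*s + 1.9. n₂·d₁ = 3*s + 2.4. Sum = 3.5*s + 4.3. d₁·d₂ = s^2 + 4.6*s + 3.04.
H(s) = (3.5*s + 4.3)/(s^2 + 4.6*s + 3.04)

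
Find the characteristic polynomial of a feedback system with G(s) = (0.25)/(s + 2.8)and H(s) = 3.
Characteristic poly = G_den * H_den + G_num * H_num = (s + 2.8) + (0.75) = s + 3.55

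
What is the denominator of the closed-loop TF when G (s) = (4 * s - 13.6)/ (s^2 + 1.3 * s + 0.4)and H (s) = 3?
Characteristic poly = G_den * H_den + G_num * H_num = (s^2 + 1.3*s + 0.4) + (12*s - 40.8) = s^2 + 13.3*s - 40.4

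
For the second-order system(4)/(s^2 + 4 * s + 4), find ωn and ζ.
Standard form: ωn²/(s²+2ζωn·s+ωn²).
const=4=ωn² → ωn=2, s coeff=4=2ζωn → ζ=1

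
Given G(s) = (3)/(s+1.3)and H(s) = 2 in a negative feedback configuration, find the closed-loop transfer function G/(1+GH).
Closed-loop T = G/(1+GH).
Numerator: G_num * H_den = 3.
Denominator: G_den * H_den + G_num * H_num = (s + 1.3) + (6) = s + 7.3.
T(s) = (3)/(s + 7.3)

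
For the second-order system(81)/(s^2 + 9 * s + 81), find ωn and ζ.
Standard form: ωn²/(s²+2ζωn·s+ωn²).
const=81=ωn² → ωn=9, s coeff=9=2ζωn → ζ=0.5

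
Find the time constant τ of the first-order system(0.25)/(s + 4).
First-order system: τ = -1/pole. Pole = -4. τ = -1/(-4) = 0.25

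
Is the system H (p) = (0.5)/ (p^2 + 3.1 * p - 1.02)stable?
Denominator: p^2 + 3.1*p - 1.02 = (p - 0.3)(p + 3.4). Poles: -3.4, 0.3. All Re(p)<0: No (unstable)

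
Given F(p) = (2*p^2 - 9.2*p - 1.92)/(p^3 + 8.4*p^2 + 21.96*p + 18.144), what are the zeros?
Set numerator = 0: 2*p^2 - 9.2*p - 1.92 = 2*(p + 0.2)(p - 4.8) = 0 → Zeros: -0.2, 4.8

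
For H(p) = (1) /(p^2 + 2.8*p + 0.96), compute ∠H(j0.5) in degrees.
Substitute p = j*0.5: H(j0.5) = 0.288138 - 0.568159j.
∠H(j0.5) = atan2(Im, Re) = atan2(-0.568159, 0.288138) = -63.11°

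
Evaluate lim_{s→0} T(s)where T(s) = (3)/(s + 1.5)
DC gain = T(0) = num(0)/den(0) = 3/1.5 = 2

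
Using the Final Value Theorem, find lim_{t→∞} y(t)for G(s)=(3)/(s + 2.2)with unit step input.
FVT: lim_{t→∞} y(t) = lim_{s→0} s*Y(s) where Y(s) = G(s)/s.
= lim_{s→0} G(s) = G(0) = num(0)/den(0) = 3/2.2 = 1.364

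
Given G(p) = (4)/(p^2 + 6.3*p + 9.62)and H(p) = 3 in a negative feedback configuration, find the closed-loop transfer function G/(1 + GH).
Closed-loop T = G/(1+GH).
Numerator: G_num * H_den = 4.
Denominator: G_den * H_den + G_num * H_num = (p^2 + 6.3*p + 9.62) + (12) = p^2 + 6.3*p + 21.62.
T(p) = (4)/(p^2 + 6.3*p + 21.62)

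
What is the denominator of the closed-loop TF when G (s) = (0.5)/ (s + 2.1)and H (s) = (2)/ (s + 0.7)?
Characteristic poly = G_den * H_den + G_num * H_num = (s^2 + 2.8*s + 1.47) + (1) = s^2 + 2.8*s + 2.47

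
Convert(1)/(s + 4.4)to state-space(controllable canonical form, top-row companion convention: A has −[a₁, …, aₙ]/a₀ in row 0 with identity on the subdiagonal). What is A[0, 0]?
Reachable canonical form for den = s + 4.4: top row of A = -[a₁,a₂,...,aₙ]/a₀, ones on the subdiagonal, zeros elsewhere.
A = [[-4.4]].
A[0,0] = -4.4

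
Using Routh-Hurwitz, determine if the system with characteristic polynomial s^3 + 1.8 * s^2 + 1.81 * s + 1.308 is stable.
Routh array:
s^3: [1, 1.81]; s^2: [1.8, 1.308]; s^1: [1.08333]; s^0: [1.308]
First column: [1, 1.8, 1.08333, 1.308]. Sign changes = 0.
Yes, stable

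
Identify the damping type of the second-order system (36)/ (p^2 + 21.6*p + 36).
Standard form: ωn²/(p²+2ζωn·p+ωn²) gives ωn=6, ζ=1.8.
Overdamped (ζ = 1.8 > 1)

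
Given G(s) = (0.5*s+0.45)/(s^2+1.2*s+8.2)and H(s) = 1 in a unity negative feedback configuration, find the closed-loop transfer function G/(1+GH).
Closed-loop T = G/(1+GH).
Numerator: G_num * H_den = 0.5*s + 0.45.
Denominator: G_den * H_den + G_num * H_num = (s^2 + 1.2*s + 8.2) + (0.5*s + 0.45) = s^2 + 1.7*s + 8.65.
T(s) = (0.5*s + 0.45)/(s^2 + 1.7*s + 8.65)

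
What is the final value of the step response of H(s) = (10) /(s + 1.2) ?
FVT: lim_{t→∞} y(t) = lim_{s→0} s*Y(s) where Y(s) = H(s)/s.
= lim_{s→0} H(s) = H(0) = num(0)/den(0) = 10/1.2 = 8.333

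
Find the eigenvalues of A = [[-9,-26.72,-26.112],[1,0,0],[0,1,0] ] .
Eigenvalues solve det(λI - A) = 0.
Characteristic polynomial: λ^3 + 9*λ^2 + 26.72*λ + 26.112 = 0.
Factor: (λ + 3.4)(λ + 3.2)(λ + 2.4) = 0.
Roots: -2.4, -3.2, -3.4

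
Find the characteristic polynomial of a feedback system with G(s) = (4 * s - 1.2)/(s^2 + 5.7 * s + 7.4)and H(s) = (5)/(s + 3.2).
Characteristic poly = G_den * H_den + G_num * H_num = (s^3 + 8.9*s^2 + 25.64*s + 23.68) + (20*s - 6) = s^3 + 8.9*s^2 + 45.64*s + 17.68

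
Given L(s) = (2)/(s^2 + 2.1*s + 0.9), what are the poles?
Set denominator = 0: s^2 + 2.1*s + 0.9 = (s + 0.6)(s + 1.5) = 0 → Poles: -0.6, -1.5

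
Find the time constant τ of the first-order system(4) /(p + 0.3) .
First-order system: τ = -1/pole. Pole = -0.3. τ = -1/(-0.3) = 3.333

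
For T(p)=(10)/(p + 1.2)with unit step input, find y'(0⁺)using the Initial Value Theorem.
IVT: y'(0⁺) = lim_{p→∞} p²·Y(p) = lim_{p→∞} p·T(p).
deg(num) = 0, deg(den) = 1, relative degree = 1, so p·T(p) → (leading num)/(leading den) = 10/1 = 10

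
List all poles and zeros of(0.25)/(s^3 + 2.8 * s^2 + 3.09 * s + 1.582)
Set denominator = 0: s^3 + 2.8*s^2 + 3.09*s + 1.582 = (s + 1.4)(s^2 + 1.4*s + 1.13) = 0 → Poles: -0.7 + 0.8j, -0.7 - 0.8j, -1.4
Numerator is a nonzero constant (0.25) → Zeros: none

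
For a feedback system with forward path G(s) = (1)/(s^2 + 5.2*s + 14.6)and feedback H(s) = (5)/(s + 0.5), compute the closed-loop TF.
Closed-loop T = G/(1+GH).
Numerator: G_num * H_den = s + 0.5.
Denominator: G_den * H_den + G_num * H_num = (s^3 + 5.7*s^2 + 17.2*s + 7.3) + (5) = s^3 + 5.7*s^2 + 17.2*s + 12.3.
T(s) = (s + 0.5)/(s^3 + 5.7*s^2 + 17.2*s + 12.3)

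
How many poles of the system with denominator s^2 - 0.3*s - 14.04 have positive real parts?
s^2 - 0.3*s - 14.04 = (s - 3.9)(s + 3.6). Poles: -3.6, 3.9. RHP poles (Re>0): 1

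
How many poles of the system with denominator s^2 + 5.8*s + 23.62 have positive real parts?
Poles: -2.9 + 3.9j, -2.9 - 3.9j. RHP poles (Re>0): 0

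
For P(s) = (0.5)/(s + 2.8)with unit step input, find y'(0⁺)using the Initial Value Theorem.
IVT: y'(0⁺) = lim_{s→∞} s²·Y(s) = lim_{s→∞} s·P(s).
deg(num) = 0, deg(den) = 1, relative degree = 1, so s·P(s) → (leading num)/(leading den) = 0.5/1 = 0.5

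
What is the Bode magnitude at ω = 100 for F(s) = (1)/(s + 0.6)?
Substitute s = j*100: F(j100) = 5.99978e-05 - 0.00999964j.
|F(j100)| = sqrt(Re² + Im²) = 0.01.
20*log₁₀(0.01) = -40.00 dB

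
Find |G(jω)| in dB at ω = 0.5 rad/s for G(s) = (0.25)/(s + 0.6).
Substitute s = j*0.5: G(j0.5) = 0.245902 - 0.204918j.
|G(j0.5)| = sqrt(Re² + Im²) = 0.3201.
20*log₁₀(0.3201) = -9.89 dB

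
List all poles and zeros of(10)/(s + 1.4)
Set denominator = 0: s + 1.4 = 0 → Poles: -1.4
Numerator is a nonzero constant (10) → Zeros: none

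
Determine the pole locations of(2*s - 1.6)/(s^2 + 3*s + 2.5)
Set denominator = 0: s^2 + 3*s + 2.5 = 0 → Poles: -1.5 + 0.5j, -1.5 - 0.5j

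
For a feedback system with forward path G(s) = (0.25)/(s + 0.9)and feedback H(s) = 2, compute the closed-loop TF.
Closed-loop T = G/(1+GH).
Numerator: G_num * H_den = 0.25.
Denominator: G_den * H_den + G_num * H_num = (s + 0.9) + (0.5) = s + 1.4.
T(s) = (0.25)/(s + 1.4)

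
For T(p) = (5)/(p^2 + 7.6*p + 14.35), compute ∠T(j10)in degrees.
Substitute p = j*10: T(j10) = -0.0326611 - 0.0289813j.
∠T(j10) = atan2(Im, Re) = atan2(-0.0289813, -0.0326611) = -138.42°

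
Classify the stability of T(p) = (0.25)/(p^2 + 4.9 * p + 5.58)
Denominator: p^2 + 4.9*p + 5.58 = (p + 1.8)(p + 3.1). Poles: -1.8, -3.1. Stable (all poles in LHP)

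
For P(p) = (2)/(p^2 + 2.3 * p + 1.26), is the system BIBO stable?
Denominator: p^2 + 2.3*p + 1.26 = (p + 0.9)(p + 1.4). Poles: -0.9, -1.4. All Re(p)<0: Yes (stable)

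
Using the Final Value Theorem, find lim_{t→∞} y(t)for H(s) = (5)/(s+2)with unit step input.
FVT: lim_{t→∞} y(t) = lim_{s→0} s*Y(s) where Y(s) = H(s)/s.
= lim_{s→0} H(s) = H(0) = num(0)/den(0) = 5/2 = 2.5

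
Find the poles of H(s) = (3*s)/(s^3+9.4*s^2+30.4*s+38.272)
Set denominator = 0: s^3 + 9.4*s^2 + 30.4*s + 38.272 = (s + 4.6)(s^2 + 4.8*s + 8.32) = 0 → Poles: -2.4 + 1.6j, -2.4 - 1.6j, -4.6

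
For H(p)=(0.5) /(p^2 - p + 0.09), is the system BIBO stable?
Denominator: p^2 - p + 0.09 = (p - 0.1)(p - 0.9). Poles: 0.1, 0.9. All Re(p)<0: No (unstable)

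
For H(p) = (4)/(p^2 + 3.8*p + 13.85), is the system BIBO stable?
Denominator: p^2 + 3.8*p + 13.85. Poles: -1.9 + 3.2j, -1.9 - 3.2j. All Re(p)<0: Yes (stable)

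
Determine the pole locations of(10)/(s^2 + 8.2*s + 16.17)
Set denominator = 0: s^2 + 8.2*s + 16.17 = (s + 4.9)(s + 3.3) = 0 → Poles: -3.3, -4.9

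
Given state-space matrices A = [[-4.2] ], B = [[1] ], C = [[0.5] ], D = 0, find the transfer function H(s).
H(s) = C(sI - A)⁻¹B + D.
Characteristic polynomial det(sI - A) = s + 4.2.
Numerator from C·adj(sI-A)·B + D·det(sI-A) = 0.5.
H(s) = (0.5)/(s + 4.2)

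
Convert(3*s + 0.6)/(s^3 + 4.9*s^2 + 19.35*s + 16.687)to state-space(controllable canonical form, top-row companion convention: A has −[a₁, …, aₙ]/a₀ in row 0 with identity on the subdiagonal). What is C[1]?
Reachable canonical form: C = numerator coefficients (right-aligned, zero-padded to length n).
num = 3*s + 0.6, C = [[0, 3, 0.6]].
C[1] = 3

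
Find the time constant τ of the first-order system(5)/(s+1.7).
First-order system: τ = -1/pole. Pole = -1.7. τ = -1/(-1.7) = 0.5882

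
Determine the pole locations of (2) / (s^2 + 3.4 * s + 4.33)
Set denominator = 0: s^2 + 3.4*s + 4.33 = 0 → Poles: -1.7 + 1.2j, -1.7 - 1.2j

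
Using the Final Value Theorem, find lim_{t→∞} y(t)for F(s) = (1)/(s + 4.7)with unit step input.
FVT: lim_{t→∞} y(t) = lim_{s→0} s*Y(s) where Y(s) = F(s)/s.
= lim_{s→0} F(s) = F(0) = num(0)/den(0) = 1/4.7 = 0.2128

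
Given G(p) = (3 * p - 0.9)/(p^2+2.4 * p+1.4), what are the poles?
Set denominator = 0: p^2 + 2.4*p + 1.4 = (p + 1.4)(p + 1) = 0 → Poles: -1, -1.4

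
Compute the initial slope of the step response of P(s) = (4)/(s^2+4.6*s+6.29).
IVT: y'(0⁺) = lim_{s→∞} s²·Y(s) = lim_{s→∞} s·P(s).
deg(num) = 0, deg(den) = 2, relative degree = 2 ≥ 2, so s·P(s) → 0. Initial slope = 0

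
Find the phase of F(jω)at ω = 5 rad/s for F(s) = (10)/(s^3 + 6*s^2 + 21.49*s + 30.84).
Substitute s = j*5: F(j5) = -0.082139 + 0.0120975j.
∠F(j5) = atan2(Im, Re) = atan2(0.0120975, -0.082139) = 171.62° (principal value).
Summing the individual angle contributions Σ∠(j5 − zᵢ) − Σ∠(j5 − pₖ) over the 0 zero(s) and 3 pole(s), each followed continuously from ω = 0 (DC phase referenced to (−180°, 180°]), gives -188.38°, i.e. the principal value - 360°. Continuous Bode phase = -188.38°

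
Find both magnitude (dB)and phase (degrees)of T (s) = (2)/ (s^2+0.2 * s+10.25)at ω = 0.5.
Substitute s = j*0.5: T(j0.5) = 0.19998 - 0.0019998j.
|T| = 20*log₁₀(sqrt(Re²+Im²)) = -13.98 dB.
∠T = atan2(Im, Re) = -0.57°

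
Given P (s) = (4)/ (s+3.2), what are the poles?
Set denominator = 0: s + 3.2 = 0 → Poles: -3.2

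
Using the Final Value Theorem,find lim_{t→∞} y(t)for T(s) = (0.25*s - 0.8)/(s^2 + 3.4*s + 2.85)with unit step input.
FVT: lim_{t→∞} y(t) = lim_{s→0} s*Y(s) where Y(s) = T(s)/s.
= lim_{s→0} T(s) = T(0) = num(0)/den(0) = -0.8/2.85 = -0.2807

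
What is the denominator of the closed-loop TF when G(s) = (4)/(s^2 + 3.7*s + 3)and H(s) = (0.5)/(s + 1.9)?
Characteristic poly = G_den * H_den + G_num * H_num = (s^3 + 5.6*s^2 + 10.03*s + 5.7) + (2) = s^3 + 5.6*s^2 + 10.03*s + 7.7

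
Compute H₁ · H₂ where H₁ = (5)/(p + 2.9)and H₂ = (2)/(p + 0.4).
Series: H = H₁ · H₂ = (n₁·n₂)/(d₁·d₂).
Num: n₁·n₂ = 10. Den: d₁·d₂ = p^2 + 3.3*p + 1.16.
H(p) = (10)/(p^2 + 3.3*p + 1.16)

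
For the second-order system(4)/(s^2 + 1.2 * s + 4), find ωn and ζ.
Standard form: ωn²/(s²+2ζωn·s+ωn²).
const=4=ωn² → ωn=2, s coeff=1.2=2ζωn → ζ=0.3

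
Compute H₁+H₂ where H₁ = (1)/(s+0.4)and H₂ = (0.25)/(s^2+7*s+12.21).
Parallel: H = H₁ + H₂ = (n₁·d₂ + n₂·d₁)/(d₁·d₂).
n₁·d₂ = s^2 + 7*s + 12.21. n₂·d₁ = 0.25*s + 0.1. Sum = s^2 + 7.25*s + 12.31. d₁·d₂ = s^3 + 7.4*s^2 + 15.01*s + 4.884.
H(s) = (s^2 + 7.25*s + 12.31)/(s^3 + 7.4*s^2 + 15.01*s + 4.884)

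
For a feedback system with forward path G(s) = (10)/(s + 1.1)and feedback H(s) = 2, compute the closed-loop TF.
Closed-loop T = G/(1+GH).
Numerator: G_num * H_den = 10.
Denominator: G_den * H_den + G_num * H_num = (s + 1.1) + (20) = s + 21.1.
T(s) = (10)/(s + 21.1)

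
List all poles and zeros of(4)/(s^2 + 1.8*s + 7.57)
Set denominator = 0: s^2 + 1.8*s + 7.57 = 0 → Poles: -0.9 + 2.6j, -0.9 - 2.6j
Numerator is a nonzero constant (4) → Zeros: none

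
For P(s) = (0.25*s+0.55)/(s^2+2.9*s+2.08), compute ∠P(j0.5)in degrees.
Substitute s = j*0.5: P(j0.5) = 0.21788 - 0.104331j.
∠P(j0.5) = atan2(Im, Re) = atan2(-0.104331, 0.21788) = -25.59°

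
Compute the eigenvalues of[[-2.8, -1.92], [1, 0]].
Eigenvalues solve det(λI - A) = 0.
Characteristic polynomial: λ^2 + 2.8*λ + 1.92 = 0.
Factor: (λ + 1.2)(λ + 1.6) = 0.
Roots: -1.2, -1.6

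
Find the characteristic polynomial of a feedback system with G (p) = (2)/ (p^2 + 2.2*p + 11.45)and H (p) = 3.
Characteristic poly = G_den * H_den + G_num * H_num = (p^2 + 2.2*p + 11.45) + (6) = p^2 + 2.2*p + 17.45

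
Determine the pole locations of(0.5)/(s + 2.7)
Set denominator = 0: s + 2.7 = 0 → Poles: -2.7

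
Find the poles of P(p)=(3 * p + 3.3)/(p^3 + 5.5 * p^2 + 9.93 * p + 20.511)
Set denominator = 0: p^3 + 5.5*p^2 + 9.93*p + 20.511 = (p + 4.3)(p^2 + 1.2*p + 4.77) = 0 → Poles: -0.6 + 2.1j, -0.6 - 2.1j, -4.3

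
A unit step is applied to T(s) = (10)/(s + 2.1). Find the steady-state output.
FVT: lim_{t→∞} y(t) = lim_{s→0} s*Y(s) where Y(s) = T(s)/s.
= lim_{s→0} T(s) = T(0) = num(0)/den(0) = 10/2.1 = 4.762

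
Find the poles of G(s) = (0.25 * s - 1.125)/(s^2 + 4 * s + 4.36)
Set denominator = 0: s^2 + 4*s + 4.36 = 0 → Poles: -2 + 0.6j, -2 - 0.6j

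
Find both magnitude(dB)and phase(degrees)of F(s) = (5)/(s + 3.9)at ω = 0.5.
Substitute s = j*0.5: F(j0.5) = 1.26132 - 0.161708j.
|F| = 20*log₁₀(sqrt(Re²+Im²)) = 2.09 dB.
∠F = atan2(Im, Re) = -7.31°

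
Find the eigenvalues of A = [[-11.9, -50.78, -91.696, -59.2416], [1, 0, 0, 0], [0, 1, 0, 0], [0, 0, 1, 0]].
Eigenvalues solve det(λI - A) = 0.
Characteristic polynomial: λ^4 + 11.9*λ^3 + 50.78*λ^2 + 91.696*λ + 59.2416 = 0.
Factor: (λ + 3.6)(λ + 4.4)(λ + 1.7)(λ + 2.2) = 0.
Roots: -1.7, -2.2, -3.6, -4.4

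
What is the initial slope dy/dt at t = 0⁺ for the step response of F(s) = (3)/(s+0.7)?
IVT: y'(0⁺) = lim_{s→∞} s²·Y(s) = lim_{s→∞} s·F(s).
deg(num) = 0, deg(den) = 1, relative degree = 1, so s·F(s) → (leading num)/(leading den) = 3/1 = 3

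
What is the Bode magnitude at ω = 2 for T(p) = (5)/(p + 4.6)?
Substitute p = j*2: T(j2) = 0.914149 - 0.397456j.
|T(j2)| = sqrt(Re² + Im²) = 0.9968.
20*log₁₀(0.9968) = -0.03 dB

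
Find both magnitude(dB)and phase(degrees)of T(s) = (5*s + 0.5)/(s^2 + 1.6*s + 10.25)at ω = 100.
Substitute s = j*100: T(j100) = 0.000751398 - 0.0500393j.
|T| = 20*log₁₀(sqrt(Re²+Im²)) = -26.01 dB.
∠T = atan2(Im, Re) = -89.14°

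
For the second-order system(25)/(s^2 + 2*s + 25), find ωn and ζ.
Standard form: ωn²/(s²+2ζωn·s+ωn²).
const=25=ωn² → ωn=5, s coeff=2=2ζωn → ζ=0.2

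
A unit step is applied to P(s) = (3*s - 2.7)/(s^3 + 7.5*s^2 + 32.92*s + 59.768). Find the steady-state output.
FVT: lim_{t→∞} y(t) = lim_{s→0} s*Y(s) where Y(s) = P(s)/s.
= lim_{s→0} P(s) = P(0) = num(0)/den(0) = -2.7/59.768 = -0.04517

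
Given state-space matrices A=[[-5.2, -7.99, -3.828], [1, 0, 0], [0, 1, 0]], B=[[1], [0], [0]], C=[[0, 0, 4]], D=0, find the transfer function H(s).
H(s) = C(sI - A)⁻¹B + D.
Characteristic polynomial det(sI - A) = s^3 + 5.2*s^2 + 7.99*s + 3.828.
Numerator from C·adj(sI-A)·B + D·det(sI-A) = 4.
H(s) = (4)/(s^3 + 5.2*s^2 + 7.99*s + 3.828)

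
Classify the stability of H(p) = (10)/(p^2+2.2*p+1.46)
Denominator: p^2 + 2.2*p + 1.46. Poles: -1.1 + 0.5j, -1.1 - 0.5j. Stable (all poles in LHP)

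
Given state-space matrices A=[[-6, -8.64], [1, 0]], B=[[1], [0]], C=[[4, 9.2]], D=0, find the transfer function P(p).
P(p) = C(pI - A)⁻¹B + D.
Characteristic polynomial det(pI - A) = p^2 + 6*p + 8.64.
Numerator from C·adj(pI-A)·B + D·det(pI-A) = 4*p + 9.2.
P(p) = (4*p + 9.2)/(p^2 + 6*p + 8.64)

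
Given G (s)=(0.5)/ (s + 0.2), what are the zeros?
Numerator is a nonzero constant (0.5) → Zeros: none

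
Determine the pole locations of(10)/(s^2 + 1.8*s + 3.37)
Set denominator = 0: s^2 + 1.8*s + 3.37 = 0 → Poles: -0.9 + 1.6j, -0.9 - 1.6j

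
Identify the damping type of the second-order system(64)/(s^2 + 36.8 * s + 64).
Standard form: ωn²/(s²+2ζωn·s+ωn²) gives ωn=8, ζ=2.3.
Overdamped (ζ = 2.3 > 1)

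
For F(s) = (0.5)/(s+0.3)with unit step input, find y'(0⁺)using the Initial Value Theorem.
IVT: y'(0⁺) = lim_{s→∞} s²·Y(s) = lim_{s→∞} s·F(s).
deg(num) = 0, deg(den) = 1, relative degree = 1, so s·F(s) → (leading num)/(leading den) = 0.5/1 = 0.5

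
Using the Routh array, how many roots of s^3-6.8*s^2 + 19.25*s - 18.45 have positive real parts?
Routh array:
s^3: [1, 19.25]; s^2: [-6.8, -18.45]; s^1: [16.5368]; s^0: [-18.45]
First column: [1, -6.8, 16.5368, -18.45]. Sign changes = RHP roots = 3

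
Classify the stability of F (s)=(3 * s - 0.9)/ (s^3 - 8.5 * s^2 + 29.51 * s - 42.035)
Denominator: s^3 - 8.5*s^2 + 29.51*s - 42.035 = (s - 3.5)(s^2 - 5*s + 12.01). Poles: 2.5 + 2.4j, 2.5 - 2.4j, 3.5. Unstable (3 pole(s) in RHP)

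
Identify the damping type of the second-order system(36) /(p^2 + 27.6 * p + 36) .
Standard form: ωn²/(p²+2ζωn·p+ωn²) gives ωn=6, ζ=2.3.
Overdamped (ζ = 2.3 > 1)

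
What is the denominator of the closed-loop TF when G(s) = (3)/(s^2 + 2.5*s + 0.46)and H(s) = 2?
Characteristic poly = G_den * H_den + G_num * H_num = (s^2 + 2.5*s + 0.46) + (6) = s^2 + 2.5*s + 6.46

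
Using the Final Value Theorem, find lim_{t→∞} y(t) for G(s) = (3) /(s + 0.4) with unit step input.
FVT: lim_{t→∞} y(t) = lim_{s→0} s*Y(s) where Y(s) = G(s)/s.
= lim_{s→0} G(s) = G(0) = num(0)/den(0) = 3/0.4 = 7.5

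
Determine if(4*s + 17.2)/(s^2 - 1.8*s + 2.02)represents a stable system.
Denominator: s^2 - 1.8*s + 2.02. Poles: 0.9 + 1.1j, 0.9 - 1.1j. All Re(p)<0: No (unstable)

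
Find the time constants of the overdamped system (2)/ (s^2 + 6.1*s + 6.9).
Overdamped: real poles at -1.5, -4.6. τ = -1/pole → τ₁ = 0.6667, τ₂ = 0.2174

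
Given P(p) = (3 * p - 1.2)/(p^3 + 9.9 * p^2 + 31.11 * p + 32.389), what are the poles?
Set denominator = 0: p^3 + 9.9*p^2 + 31.11*p + 32.389 = (p + 4.9)(p^2 + 5*p + 6.61) = 0 → Poles: -2.5 + 0.6j, -2.5 - 0.6j, -4.9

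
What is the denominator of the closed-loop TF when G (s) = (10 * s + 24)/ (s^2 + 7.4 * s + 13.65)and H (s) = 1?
Characteristic poly = G_den * H_den + G_num * H_num = (s^2 + 7.4*s + 13.65) + (10*s + 24) = s^2 + 17.4*s + 37.65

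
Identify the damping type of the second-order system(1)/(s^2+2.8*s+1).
Standard form: ωn²/(s²+2ζωn·s+ωn²) gives ωn=1, ζ=1.4.
Overdamped (ζ = 1.4 > 1)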